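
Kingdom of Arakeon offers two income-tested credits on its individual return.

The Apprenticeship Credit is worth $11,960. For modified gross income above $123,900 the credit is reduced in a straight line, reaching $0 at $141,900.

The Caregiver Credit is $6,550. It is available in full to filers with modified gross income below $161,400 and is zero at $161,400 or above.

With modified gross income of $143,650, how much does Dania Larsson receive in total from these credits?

Apprenticeship Credit: $143,650 is at or above $141,900, so the credit is $0.
Caregiver Credit: $143,650 is below the $161,400 cutoff, so the full $6,550 applies.
Total: $0 + $6,550 = $6,550.

$6,550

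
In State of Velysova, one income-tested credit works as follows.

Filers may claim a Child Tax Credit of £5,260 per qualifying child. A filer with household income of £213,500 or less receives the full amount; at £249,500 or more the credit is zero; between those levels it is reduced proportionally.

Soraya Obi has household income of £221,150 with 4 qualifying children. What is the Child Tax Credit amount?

Child Tax Credit: base = 4 × £5,260 = £21,040. £221,150 is £7,650 into a £36,000 phase-out range, leaving 28,350/36,000 of the credit: £21,040 × 28,350/36,000 = £16,569.

£16,569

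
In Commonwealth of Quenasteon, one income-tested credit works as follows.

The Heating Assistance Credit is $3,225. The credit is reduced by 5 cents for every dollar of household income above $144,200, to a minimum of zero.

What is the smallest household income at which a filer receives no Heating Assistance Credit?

The credit falls by 5% of each dollar above $144,200, so it reaches zero when the excess is $3,225 / 5% = $64,500: income = $144,200 + $64,500 = $208,700.

$208,700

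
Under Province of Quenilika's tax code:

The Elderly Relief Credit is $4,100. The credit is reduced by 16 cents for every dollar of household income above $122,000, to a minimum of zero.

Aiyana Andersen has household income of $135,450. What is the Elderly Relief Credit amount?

Elderly Relief Credit: 16% of the $13,450 excess over $122,000 is $2,152; credit = $4,100 − $2,152 = $1,948.

$1,948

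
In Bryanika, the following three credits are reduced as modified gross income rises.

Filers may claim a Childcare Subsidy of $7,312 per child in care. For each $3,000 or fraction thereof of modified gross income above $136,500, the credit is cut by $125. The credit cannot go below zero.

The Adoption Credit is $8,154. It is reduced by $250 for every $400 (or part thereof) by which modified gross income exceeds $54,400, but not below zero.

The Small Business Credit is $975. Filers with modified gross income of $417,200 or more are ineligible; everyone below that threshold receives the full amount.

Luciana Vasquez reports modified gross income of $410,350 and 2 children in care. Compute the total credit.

Childcare Subsidy: base = 2 × $7,312 = $14,624. income exceeds $136,500 by $273,850, which is 92 full-or-partial $3,000 increments; reduction = 92 × $125 = $11,500, leaving $3,124.
Adoption Credit: income exceeds $54,400 by $355,950 → 890 increments × $250 = $222,500 ≥ base, so the credit is $0.
Small Business Credit: $410,350 is below the $417,200 cutoff, so the full $975 applies.
Total: $3,124 + $0 + $975 = $4,099.

$4,099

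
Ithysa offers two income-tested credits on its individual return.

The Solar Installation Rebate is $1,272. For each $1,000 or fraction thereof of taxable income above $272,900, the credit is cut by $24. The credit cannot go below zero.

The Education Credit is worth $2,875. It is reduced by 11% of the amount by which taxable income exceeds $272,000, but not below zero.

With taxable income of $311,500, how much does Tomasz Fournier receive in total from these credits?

Solar Installation Rebate: income exceeds $272,900 by $38,600, which is 39 full-or-partial $1,000 increments; reduction = 39 × $24 = $936, leaving $336.
Education Credit: 11% of the $39,500 excess over $272,000 is $4,345 ≥ base, so the credit is $0.
Total: $336 + $0 = $336.

$336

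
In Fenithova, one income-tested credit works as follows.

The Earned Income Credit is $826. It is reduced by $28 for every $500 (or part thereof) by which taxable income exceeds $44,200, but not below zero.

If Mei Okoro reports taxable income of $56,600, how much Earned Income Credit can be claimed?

$126

Earned Income Credit: income exceeds $44,200 by $12,400, which is 25 full-or-partial $500 increments; reduction = 25 × $28 = $700, leaving $126.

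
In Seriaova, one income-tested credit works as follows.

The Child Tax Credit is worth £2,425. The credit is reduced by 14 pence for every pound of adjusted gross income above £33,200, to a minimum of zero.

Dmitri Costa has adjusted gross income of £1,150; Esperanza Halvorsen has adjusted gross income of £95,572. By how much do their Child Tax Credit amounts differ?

Dmitri (£1,150): Child Tax Credit: £1,150 is at or below the £33,200 threshold, so the full £2,425 applies.
Esperanza (£95,572): Child Tax Credit: 14% of the £62,372 excess over £33,200 is £8,732.08 ≥ base, so the credit is £0.
Difference: |£2,425 − £0| = £2,425.

£2,425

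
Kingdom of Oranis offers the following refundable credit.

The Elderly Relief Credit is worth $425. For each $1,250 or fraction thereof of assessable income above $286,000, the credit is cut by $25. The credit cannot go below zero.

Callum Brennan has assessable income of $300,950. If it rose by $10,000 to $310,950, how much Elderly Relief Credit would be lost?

$125

At $300,950 — income exceeds $286,000 by $14,950, which is 12 full-or-partial $1,250 increments; reduction = 12 × $25 = $300, leaving $125.
At $310,950 — income exceeds $286,000 by $24,950 → 20 increments × $25 = $500 ≥ base, so the credit is $0.
Lost: $125 − $0 = $125.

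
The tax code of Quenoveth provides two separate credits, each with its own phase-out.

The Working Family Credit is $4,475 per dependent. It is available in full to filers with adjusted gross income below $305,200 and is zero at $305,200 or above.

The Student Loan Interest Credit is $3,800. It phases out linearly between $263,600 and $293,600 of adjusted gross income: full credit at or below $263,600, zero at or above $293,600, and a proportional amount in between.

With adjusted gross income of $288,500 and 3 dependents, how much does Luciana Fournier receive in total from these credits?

Working Family Credit: base = 3 × $4,475 = $13,425. $288,500 is below the $305,200 cutoff, so the full $13,425 applies.
Student Loan Interest Credit: $288,500 is $24,900 into a $30,000 phase-out range, leaving 5,100/30,000 of the credit: $3,800 × 5,100/30,000 = $646.
Total: $13,425 + $646 = $14,071.

$14,071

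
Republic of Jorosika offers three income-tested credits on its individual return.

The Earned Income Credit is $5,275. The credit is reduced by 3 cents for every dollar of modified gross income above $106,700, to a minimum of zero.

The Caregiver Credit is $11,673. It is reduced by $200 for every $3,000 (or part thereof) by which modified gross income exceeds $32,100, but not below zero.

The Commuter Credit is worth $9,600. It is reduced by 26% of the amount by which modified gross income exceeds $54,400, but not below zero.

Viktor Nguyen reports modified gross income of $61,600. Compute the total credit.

$22,676

Earned Income Credit: $61,600 is at or below the $106,700 threshold, so the full $5,275 applies.
Caregiver Credit: income exceeds $32,100 by $29,500, which is 10 full-or-partial $3,000 increments; reduction = 10 × $200 = $2,000, leaving $9,673.
Commuter Credit: 26% of the $7,200 excess over $54,400 is $1,872; credit = $9,600 − $1,872 = $7,728.
Total: $5,275 + $9,673 + $7,728 = $22,676.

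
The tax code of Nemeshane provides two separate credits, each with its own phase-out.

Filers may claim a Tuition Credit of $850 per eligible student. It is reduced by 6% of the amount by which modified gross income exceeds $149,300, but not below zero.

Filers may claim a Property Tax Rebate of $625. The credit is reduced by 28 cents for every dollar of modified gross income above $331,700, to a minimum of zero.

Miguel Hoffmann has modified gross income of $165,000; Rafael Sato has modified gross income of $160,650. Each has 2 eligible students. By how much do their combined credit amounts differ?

Miguel ($165,000): Tuition Credit: base = 2 × $850 = $1,700. 6% of the $15,700 excess over $149,300 is $942; credit = $1,700 − $942 = $758. Property Tax Rebate: $165,000 is at or below the $331,700 threshold, so the full $625 applies. total $758 + $625 = $1,383
Rafael ($160,650): Tuition Credit: base = 2 × $850 = $1,700. 6% of the $11,350 excess over $149,300 is $681; credit = $1,700 − $681 = $1,019. Property Tax Rebate: $160,650 is at or below the $331,700 threshold, so the full $625 applies. total $1,019 + $625 = $1,644
Difference: |$1,383 − $1,644| = $261.

$261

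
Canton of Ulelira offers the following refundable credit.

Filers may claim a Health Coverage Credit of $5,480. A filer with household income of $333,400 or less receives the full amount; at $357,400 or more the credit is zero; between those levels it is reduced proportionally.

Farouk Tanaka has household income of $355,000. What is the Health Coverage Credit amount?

$548

Health Coverage Credit: $355,000 is $21,600 into a $24,000 phase-out range, leaving 2,400/24,000 of the credit: $5,480 × 2,400/24,000 = $548.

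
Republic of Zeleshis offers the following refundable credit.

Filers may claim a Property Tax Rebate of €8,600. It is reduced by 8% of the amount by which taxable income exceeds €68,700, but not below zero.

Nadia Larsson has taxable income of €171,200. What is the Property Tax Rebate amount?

Property Tax Rebate: 8% of the €102,500 excess over €68,700 is €8,200; credit = €8,600 − €8,200 = €400.

€400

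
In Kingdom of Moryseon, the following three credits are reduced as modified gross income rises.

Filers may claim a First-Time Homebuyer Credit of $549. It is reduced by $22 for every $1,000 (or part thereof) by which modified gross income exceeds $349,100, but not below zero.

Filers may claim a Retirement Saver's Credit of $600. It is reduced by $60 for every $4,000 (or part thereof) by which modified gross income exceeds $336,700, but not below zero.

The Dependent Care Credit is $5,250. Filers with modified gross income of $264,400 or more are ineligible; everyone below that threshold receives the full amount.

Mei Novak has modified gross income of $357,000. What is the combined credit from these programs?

First-Time Homebuyer Credit: income exceeds $349,100 by $7,900, which is 8 full-or-partial $1,000 increments; reduction = 8 × $22 = $176, leaving $373.
Retirement Saver's Credit: income exceeds $336,700 by $20,300, which is 6 full-or-partial $4,000 increments; reduction = 6 × $60 = $360, leaving $240.
Dependent Care Credit: $357,000 meets or exceeds the $264,400 cutoff, so the credit is $0.
Total: $373 + $240 + $0 = $613.

$613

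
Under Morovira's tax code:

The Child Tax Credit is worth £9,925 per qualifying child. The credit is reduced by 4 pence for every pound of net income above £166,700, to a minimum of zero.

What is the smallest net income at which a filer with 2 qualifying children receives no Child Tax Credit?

£662,950

Full credit = 2 × £9,925 = £19,850.
The credit falls by 4% of each pound above £166,700, so it reaches zero when the excess is £19,850 / 4% = £496,250: income = £166,700 + £496,250 = £662,950.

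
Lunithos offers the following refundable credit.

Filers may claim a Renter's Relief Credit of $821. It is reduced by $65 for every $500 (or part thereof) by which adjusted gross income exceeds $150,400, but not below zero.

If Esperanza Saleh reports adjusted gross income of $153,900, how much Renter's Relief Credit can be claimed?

Renter's Relief Credit: income exceeds $150,400 by $3,500, which is 7 full-or-partial $500 increments; reduction = 7 × $65 = $455, leaving $366.

$366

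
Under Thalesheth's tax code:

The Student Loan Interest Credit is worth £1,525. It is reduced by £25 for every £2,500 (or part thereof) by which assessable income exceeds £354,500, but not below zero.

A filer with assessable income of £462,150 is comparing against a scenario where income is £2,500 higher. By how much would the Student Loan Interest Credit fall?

£25

At £462,150 — income exceeds £354,500 by £107,650, which is 44 full-or-partial £2,500 increments; reduction = 44 × £25 = £1,100, leaving £425.
At £464,650 — income exceeds £354,500 by £110,150, which is 45 full-or-partial £2,500 increments; reduction = 45 × £25 = £1,125, leaving £400.
Lost: £425 − £400 = £25.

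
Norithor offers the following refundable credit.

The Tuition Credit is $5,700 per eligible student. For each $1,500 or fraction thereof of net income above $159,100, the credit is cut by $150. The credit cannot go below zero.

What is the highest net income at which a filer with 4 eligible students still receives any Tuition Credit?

Full credit = 4 × $5,700 = $22,800.
After 151 increments the reduction is 151 × $150 = $22,650, leaving $150; one more increment wipes it out. Increment 151 ends at excess 151 × $1,500 = $226,500, so the highest qualifying income is $159,100 + $226,500 = $385,600.

$385,600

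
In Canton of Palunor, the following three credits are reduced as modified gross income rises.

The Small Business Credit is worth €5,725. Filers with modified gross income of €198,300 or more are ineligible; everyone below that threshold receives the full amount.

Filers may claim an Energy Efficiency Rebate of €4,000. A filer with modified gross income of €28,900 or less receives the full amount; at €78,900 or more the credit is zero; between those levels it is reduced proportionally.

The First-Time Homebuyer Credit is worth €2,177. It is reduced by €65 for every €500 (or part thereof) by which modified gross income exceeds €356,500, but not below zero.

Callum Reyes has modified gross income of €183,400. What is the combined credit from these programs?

€7,902

Small Business Credit: €183,400 is below the €198,300 cutoff, so the full €5,725 applies.
Energy Efficiency Rebate: €183,400 is at or above €78,900, so the credit is €0.
First-Time Homebuyer Credit: €183,400 is at or below the €356,500 threshold, so the full €2,177 applies.
Total: €5,725 + €0 + €2,177 = €7,902.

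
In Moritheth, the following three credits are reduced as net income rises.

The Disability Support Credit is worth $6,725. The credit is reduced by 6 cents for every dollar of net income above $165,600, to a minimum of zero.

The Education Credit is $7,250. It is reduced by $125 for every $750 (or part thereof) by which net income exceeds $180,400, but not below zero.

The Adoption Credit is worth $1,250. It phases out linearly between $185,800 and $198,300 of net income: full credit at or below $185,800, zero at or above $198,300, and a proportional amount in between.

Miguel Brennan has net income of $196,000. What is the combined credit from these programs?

$9,756

Disability Support Credit: 6% of the $30,400 excess over $165,600 is $1,824; credit = $6,725 − $1,824 = $4,901.
Education Credit: income exceeds $180,400 by $15,600, which is 21 full-or-partial $750 increments; reduction = 21 × $125 = $2,625, leaving $4,625.
Adoption Credit: $196,000 is $10,200 into a $12,500 phase-out range, leaving 2,300/12,500 of the credit: $1,250 × 2,300/12,500 = $230.
Total: $4,901 + $4,625 + $230 = $9,756.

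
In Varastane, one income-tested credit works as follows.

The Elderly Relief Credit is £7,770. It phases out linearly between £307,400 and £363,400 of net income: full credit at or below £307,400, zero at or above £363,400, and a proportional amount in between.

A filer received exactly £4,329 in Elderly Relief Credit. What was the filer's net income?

£332,200

£4,329 is 4,329/7,770 of the full £7,770, so 3,441/7,770 of the £56,000 range has been used: income = £307,400 + £56,000 × 3,441/7,770 = £332,200.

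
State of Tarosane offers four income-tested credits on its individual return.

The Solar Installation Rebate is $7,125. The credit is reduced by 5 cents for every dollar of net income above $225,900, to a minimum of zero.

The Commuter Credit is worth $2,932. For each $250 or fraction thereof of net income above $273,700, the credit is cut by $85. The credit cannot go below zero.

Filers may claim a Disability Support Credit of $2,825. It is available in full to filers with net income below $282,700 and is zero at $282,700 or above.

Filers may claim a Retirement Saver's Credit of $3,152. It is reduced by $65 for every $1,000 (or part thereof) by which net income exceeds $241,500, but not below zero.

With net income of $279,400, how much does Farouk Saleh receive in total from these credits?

$8,934

Solar Installation Rebate: 5% of the $53,500 excess over $225,900 is $2,675; credit = $7,125 − $2,675 = $4,450.
Commuter Credit: income exceeds $273,700 by $5,700, which is 23 full-or-partial $250 increments; reduction = 23 × $85 = $1,955, leaving $977.
Disability Support Credit: $279,400 is below the $282,700 cutoff, so the full $2,825 applies.
Retirement Saver's Credit: income exceeds $241,500 by $37,900, which is 38 full-or-partial $1,000 increments; reduction = 38 × $65 = $2,470, leaving $682.
Total: $4,450 + $977 + $2,825 + $682 = $8,934.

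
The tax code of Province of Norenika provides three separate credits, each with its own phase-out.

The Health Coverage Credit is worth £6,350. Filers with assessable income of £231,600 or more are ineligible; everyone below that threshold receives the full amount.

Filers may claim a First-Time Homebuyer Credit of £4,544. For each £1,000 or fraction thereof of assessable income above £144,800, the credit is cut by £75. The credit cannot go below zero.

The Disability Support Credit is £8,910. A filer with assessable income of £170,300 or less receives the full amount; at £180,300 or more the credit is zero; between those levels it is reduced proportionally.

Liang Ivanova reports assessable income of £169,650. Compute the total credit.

Health Coverage Credit: £169,650 is below the £231,600 cutoff, so the full £6,350 applies.
First-Time Homebuyer Credit: income exceeds £144,800 by £24,850, which is 25 full-or-partial £1,000 increments; reduction = 25 × £75 = £1,875, leaving £2,669.
Disability Support Credit: £169,650 is at or below the £170,300 threshold, so the full £8,910 applies.
Total: £6,350 + £2,669 + £8,910 = £17,929.

£17,929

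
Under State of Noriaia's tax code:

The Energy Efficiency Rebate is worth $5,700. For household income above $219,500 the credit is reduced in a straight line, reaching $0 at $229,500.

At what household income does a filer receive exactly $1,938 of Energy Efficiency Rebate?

$226,100

$1,938 is 1,938/5,700 of the full $5,700, so 3,762/5,700 of the $10,000 range has been used: income = $219,500 + $10,000 × 3,762/5,700 = $226,100.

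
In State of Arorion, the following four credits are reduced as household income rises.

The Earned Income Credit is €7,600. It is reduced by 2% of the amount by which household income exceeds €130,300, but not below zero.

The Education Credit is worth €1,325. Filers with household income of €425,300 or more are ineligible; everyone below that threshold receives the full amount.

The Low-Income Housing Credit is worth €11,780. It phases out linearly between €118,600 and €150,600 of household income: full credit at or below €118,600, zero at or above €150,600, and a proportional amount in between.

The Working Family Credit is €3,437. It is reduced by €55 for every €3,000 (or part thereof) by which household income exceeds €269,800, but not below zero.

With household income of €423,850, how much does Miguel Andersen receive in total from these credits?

€3,631

Earned Income Credit: 2% of the €293,550 excess over €130,300 is €5,871; credit = €7,600 − €5,871 = €1,729.
Education Credit: €423,850 is below the €425,300 cutoff, so the full €1,325 applies.
Low-Income Housing Credit: €423,850 is at or above €150,600, so the credit is €0.
Working Family Credit: income exceeds €269,800 by €154,050, which is 52 full-or-partial €3,000 increments; reduction = 52 × €55 = €2,860, leaving €577.
Total: €1,729 + €1,325 + €0 + €577 = €3,631.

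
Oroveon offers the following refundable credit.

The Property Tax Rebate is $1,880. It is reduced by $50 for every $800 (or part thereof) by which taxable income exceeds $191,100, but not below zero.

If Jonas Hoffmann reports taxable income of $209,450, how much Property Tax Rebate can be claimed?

$730

Property Tax Rebate: income exceeds $191,100 by $18,350, which is 23 full-or-partial $800 increments; reduction = 23 × $50 = $1,150, leaving $730.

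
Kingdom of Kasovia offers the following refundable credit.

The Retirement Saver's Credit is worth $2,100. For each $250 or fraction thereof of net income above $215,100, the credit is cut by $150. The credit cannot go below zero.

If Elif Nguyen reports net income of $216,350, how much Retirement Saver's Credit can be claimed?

Retirement Saver's Credit: income exceeds $215,100 by $1,250, which is 5 full-or-partial $250 increments; reduction = 5 × $150 = $750, leaving $1,350.

$1,350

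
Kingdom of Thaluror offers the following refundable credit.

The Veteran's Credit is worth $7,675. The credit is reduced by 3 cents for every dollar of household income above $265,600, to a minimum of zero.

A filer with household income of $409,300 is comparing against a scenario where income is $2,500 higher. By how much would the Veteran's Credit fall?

At $409,300 — 3% of the $143,700 excess over $265,600 is $4,311; credit = $7,675 − $4,311 = $3,364.
At $411,800 — 3% of the $146,200 excess over $265,600 is $4,386; credit = $7,675 − $4,386 = $3,289.
Lost: $3,364 − $3,289 = $75.

$75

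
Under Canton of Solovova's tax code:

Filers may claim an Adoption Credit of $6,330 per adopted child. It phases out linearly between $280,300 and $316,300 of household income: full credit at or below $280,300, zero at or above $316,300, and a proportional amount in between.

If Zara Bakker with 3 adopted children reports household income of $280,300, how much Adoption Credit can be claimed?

Adoption Credit: base = 3 × $6,330 = $18,990. $280,300 is at or below the $280,300 threshold, so the full $18,990 applies.

$18,990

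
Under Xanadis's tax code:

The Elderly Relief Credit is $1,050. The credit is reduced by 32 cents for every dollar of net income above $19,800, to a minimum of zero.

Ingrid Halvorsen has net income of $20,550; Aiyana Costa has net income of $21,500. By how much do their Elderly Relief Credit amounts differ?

Ingrid ($20,550): Elderly Relief Credit: 32% of the $750 excess over $19,800 is $240; credit = $1,050 − $240 = $810.
Aiyana ($21,500): Elderly Relief Credit: 32% of the $1,700 excess over $19,800 is $544; credit = $1,050 − $544 = $506.
Difference: |$810 − $506| = $304.

$304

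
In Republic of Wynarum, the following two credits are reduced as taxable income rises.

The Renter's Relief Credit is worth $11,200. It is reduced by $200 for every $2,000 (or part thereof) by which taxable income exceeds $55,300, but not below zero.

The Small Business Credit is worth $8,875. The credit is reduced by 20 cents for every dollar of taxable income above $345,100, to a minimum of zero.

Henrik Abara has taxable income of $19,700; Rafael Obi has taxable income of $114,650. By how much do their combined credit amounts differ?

$6,000

Henrik ($19,700): Renter's Relief Credit: $19,700 is at or below the $55,300 threshold, so the full $11,200 applies. Small Business Credit: $19,700 is at or below the $345,100 threshold, so the full $8,875 applies. total $11,200 + $8,875 = $20,075
Rafael ($114,650): Renter's Relief Credit: income exceeds $55,300 by $59,350, which is 30 full-or-partial $2,000 increments; reduction = 30 × $200 = $6,000, leaving $5,200. Small Business Credit: $114,650 is at or below the $345,100 threshold, so the full $8,875 applies. total $5,200 + $8,875 = $14,075
Difference: |$20,075 − $14,075| = $6,000.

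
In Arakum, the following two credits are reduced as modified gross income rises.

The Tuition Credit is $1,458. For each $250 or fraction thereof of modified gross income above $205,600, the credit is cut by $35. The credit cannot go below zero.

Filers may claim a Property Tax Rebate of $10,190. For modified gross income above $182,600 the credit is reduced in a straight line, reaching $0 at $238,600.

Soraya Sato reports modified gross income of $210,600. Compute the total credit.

Tuition Credit: income exceeds $205,600 by $5,000, which is 20 full-or-partial $250 increments; reduction = 20 × $35 = $700, leaving $758.
Property Tax Rebate: $210,600 is $28,000 into a $56,000 phase-out range, leaving 28,000/56,000 of the credit: $10,190 × 28,000/56,000 = $5,095.
Total: $758 + $5,095 = $5,853.

$5,853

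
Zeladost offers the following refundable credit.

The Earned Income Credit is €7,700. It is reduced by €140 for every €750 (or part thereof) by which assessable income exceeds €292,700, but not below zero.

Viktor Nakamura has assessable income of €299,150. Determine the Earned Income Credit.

€6,440

Earned Income Credit: income exceeds €292,700 by €6,450, which is 9 full-or-partial €750 increments; reduction = 9 × €140 = €1,260, leaving €6,440.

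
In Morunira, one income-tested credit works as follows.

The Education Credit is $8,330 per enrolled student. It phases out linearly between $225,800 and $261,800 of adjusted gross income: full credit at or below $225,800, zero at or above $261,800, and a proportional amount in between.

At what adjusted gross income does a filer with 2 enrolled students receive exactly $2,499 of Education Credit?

$256,400

Full credit = 2 × $8,330 = $16,660.
$2,499 is 2,499/16,660 of the full $16,660, so 14,161/16,660 of the $36,000 range has been used: income = $225,800 + $36,000 × 14,161/16,660 = $256,400.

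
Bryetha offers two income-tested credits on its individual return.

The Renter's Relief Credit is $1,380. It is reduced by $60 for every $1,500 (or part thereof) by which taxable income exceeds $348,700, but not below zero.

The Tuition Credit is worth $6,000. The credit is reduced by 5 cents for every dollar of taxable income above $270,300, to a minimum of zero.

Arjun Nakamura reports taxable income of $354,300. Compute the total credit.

Renter's Relief Credit: income exceeds $348,700 by $5,600, which is 4 full-or-partial $1,500 increments; reduction = 4 × $60 = $240, leaving $1,140.
Tuition Credit: 5% of the $84,000 excess over $270,300 is $4,200; credit = $6,000 − $4,200 = $1,800.
Total: $1,140 + $1,800 = $2,940.

$2,940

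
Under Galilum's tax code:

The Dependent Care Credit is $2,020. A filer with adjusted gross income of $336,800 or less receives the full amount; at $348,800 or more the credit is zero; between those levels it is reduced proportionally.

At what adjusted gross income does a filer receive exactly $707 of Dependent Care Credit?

$344,600

$707 is 707/2,020 of the full $2,020, so 1,313/2,020 of the $12,000 range has been used: income = $336,800 + $12,000 × 1,313/2,020 = $344,600.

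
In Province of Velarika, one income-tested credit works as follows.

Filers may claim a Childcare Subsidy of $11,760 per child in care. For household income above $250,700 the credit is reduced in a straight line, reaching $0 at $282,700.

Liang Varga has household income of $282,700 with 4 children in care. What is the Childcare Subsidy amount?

$0

Childcare Subsidy: base = 4 × $11,760 = $47,040. $282,700 is at or above $282,700, so the credit is $0.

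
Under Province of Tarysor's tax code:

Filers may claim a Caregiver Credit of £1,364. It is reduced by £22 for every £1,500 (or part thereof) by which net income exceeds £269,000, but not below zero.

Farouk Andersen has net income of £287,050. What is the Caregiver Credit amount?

£1,078

Caregiver Credit: income exceeds £269,000 by £18,050, which is 13 full-or-partial £1,500 increments; reduction = 13 × £22 = £286, leaving £1,078.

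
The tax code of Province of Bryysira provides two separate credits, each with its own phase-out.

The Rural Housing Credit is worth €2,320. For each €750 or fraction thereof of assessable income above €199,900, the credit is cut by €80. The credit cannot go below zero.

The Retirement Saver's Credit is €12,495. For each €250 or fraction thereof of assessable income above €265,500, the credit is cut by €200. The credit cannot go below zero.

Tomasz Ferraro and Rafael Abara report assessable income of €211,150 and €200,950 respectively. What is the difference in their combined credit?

Tomasz (€211,150): Rural Housing Credit: income exceeds €199,900 by €11,250, which is 15 full-or-partial €750 increments; reduction = 15 × €80 = €1,200, leaving €1,120. Retirement Saver's Credit: €211,150 is at or below the €265,500 threshold, so the full €12,495 applies. total €1,120 + €12,495 = €13,615
Rafael (€200,950): Rural Housing Credit: income exceeds €199,900 by €1,050, which is 2 full-or-partial €750 increments; reduction = 2 × €80 = €160, leaving €2,160. Retirement Saver's Credit: €200,950 is at or below the €265,500 threshold, so the full €12,495 applies. total €2,160 + €12,495 = €14,655
Difference: |€13,615 − €14,655| = €1,040.

€1,040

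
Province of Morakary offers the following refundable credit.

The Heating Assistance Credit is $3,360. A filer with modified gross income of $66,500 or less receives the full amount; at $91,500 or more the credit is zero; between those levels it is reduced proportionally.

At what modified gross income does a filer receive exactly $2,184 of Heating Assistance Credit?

$75,250

$2,184 is 2,184/3,360 of the full $3,360, so 1,176/3,360 of the $25,000 range has been used: income = $66,500 + $25,000 × 1,176/3,360 = $75,250.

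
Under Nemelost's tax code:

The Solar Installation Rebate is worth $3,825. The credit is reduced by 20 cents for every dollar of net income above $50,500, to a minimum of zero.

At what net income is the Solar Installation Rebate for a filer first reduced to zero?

The credit falls by 20% of each dollar above $50,500, so it reaches zero when the excess is $3,825 / 20% = $19,125: income = $50,500 + $19,125 = $69,625.

$69,625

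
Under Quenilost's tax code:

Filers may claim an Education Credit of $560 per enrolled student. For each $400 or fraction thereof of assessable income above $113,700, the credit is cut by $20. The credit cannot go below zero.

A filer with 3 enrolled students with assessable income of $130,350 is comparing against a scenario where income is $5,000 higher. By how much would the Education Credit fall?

At $130,350 — base = 3 × $560 = $1,680. income exceeds $113,700 by $16,650, which is 42 full-or-partial $400 increments; reduction = 42 × $20 = $840, leaving $840.
At $135,350 — base = 3 × $560 = $1,680. income exceeds $113,700 by $21,650, which is 55 full-or-partial $400 increments; reduction = 55 × $20 = $1,100, leaving $580.
Lost: $840 − $580 = $260.

$260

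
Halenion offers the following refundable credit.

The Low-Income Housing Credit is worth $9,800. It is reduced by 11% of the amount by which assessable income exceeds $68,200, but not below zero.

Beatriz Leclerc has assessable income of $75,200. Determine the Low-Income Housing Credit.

$9,030

Low-Income Housing Credit: 11% of the $7,000 excess over $68,200 is $770; credit = $9,800 − $770 = $9,030.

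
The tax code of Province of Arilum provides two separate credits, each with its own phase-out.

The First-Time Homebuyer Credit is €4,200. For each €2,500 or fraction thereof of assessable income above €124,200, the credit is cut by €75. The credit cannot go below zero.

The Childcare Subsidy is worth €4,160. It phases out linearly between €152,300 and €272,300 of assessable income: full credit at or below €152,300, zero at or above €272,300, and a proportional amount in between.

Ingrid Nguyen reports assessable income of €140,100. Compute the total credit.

€7,835

First-Time Homebuyer Credit: income exceeds €124,200 by €15,900, which is 7 full-or-partial €2,500 increments; reduction = 7 × €75 = €525, leaving €3,675.
Childcare Subsidy: €140,100 is at or below the €152,300 threshold, so the full €4,160 applies.
Total: €3,675 + €4,160 = €7,835.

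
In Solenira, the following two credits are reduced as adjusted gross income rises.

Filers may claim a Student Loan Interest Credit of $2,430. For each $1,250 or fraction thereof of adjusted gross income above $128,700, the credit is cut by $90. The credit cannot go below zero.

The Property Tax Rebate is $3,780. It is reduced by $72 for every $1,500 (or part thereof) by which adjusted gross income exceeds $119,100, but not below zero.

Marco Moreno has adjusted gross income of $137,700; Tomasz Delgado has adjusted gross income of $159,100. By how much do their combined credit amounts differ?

$2,538

Marco ($137,700): Student Loan Interest Credit: income exceeds $128,700 by $9,000, which is 8 full-or-partial $1,250 increments; reduction = 8 × $90 = $720, leaving $1,710. Property Tax Rebate: income exceeds $119,100 by $18,600, which is 13 full-or-partial $1,500 increments; reduction = 13 × $72 = $936, leaving $2,844. total $1,710 + $2,844 = $4,554
Tomasz ($159,100): Student Loan Interest Credit: income exceeds $128,700 by $30,400, which is 25 full-or-partial $1,250 increments; reduction = 25 × $90 = $2,250, leaving $180. Property Tax Rebate: income exceeds $119,100 by $40,000, which is 27 full-or-partial $1,500 increments; reduction = 27 × $72 = $1,944, leaving $1,836. total $180 + $1,836 = $2,016
Difference: |$4,554 − $2,016| = $2,538.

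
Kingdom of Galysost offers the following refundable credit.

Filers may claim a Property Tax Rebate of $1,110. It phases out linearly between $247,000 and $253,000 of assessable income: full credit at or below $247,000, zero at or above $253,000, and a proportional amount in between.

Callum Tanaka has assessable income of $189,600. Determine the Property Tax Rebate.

Property Tax Rebate: $189,600 is at or below the $247,000 threshold, so the full $1,110 applies.

$1,110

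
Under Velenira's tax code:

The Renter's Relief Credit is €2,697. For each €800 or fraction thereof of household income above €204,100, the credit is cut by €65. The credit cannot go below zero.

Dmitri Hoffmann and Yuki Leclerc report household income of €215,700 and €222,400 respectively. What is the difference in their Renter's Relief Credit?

Dmitri (€215,700): Renter's Relief Credit: income exceeds €204,100 by €11,600, which is 15 full-or-partial €800 increments; reduction = 15 × €65 = €975, leaving €1,722.
Yuki (€222,400): Renter's Relief Credit: income exceeds €204,100 by €18,300, which is 23 full-or-partial €800 increments; reduction = 23 × €65 = €1,495, leaving €1,202.
Difference: |€1,722 − €1,202| = €520.

€520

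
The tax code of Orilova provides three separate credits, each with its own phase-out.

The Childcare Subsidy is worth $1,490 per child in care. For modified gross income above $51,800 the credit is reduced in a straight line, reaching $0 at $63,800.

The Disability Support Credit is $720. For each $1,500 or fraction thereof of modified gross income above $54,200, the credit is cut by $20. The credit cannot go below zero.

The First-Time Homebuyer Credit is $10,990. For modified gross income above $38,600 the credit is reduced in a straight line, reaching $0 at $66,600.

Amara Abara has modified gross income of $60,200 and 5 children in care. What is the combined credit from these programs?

$5,387

Childcare Subsidy: base = 5 × $1,490 = $7,450. $60,200 is $8,400 into a $12,000 phase-out range, leaving 3,600/12,000 of the credit: $7,450 × 3,600/12,000 = $2,235.
Disability Support Credit: income exceeds $54,200 by $6,000, which is 4 full-or-partial $1,500 increments; reduction = 4 × $20 = $80, leaving $640.
First-Time Homebuyer Credit: $60,200 is $21,600 into a $28,000 phase-out range, leaving 6,400/28,000 of the credit: $10,990 × 6,400/28,000 = $2,512.
Total: $2,235 + $640 + $2,512 = $5,387.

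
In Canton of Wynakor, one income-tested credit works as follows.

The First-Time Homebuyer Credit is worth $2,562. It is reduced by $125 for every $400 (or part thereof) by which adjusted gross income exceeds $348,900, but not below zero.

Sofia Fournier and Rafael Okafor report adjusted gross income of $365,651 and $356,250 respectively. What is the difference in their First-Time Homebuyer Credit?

Sofia ($365,651): First-Time Homebuyer Credit: income exceeds $348,900 by $16,751 → 42 increments × $125 = $5,250 ≥ base, so the credit is $0.
Rafael ($356,250): First-Time Homebuyer Credit: income exceeds $348,900 by $7,350, which is 19 full-or-partial $400 increments; reduction = 19 × $125 = $2,375, leaving $187.
Difference: |$0 − $187| = $187.

$187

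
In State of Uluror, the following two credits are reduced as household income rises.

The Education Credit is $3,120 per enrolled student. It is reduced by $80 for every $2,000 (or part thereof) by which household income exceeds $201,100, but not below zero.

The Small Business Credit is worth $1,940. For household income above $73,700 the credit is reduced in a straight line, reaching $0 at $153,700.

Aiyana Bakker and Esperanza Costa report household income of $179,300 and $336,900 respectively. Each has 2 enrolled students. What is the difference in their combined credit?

$5,440

Aiyana ($179,300): Education Credit: base = 2 × $3,120 = $6,240. $179,300 is at or below the $201,100 threshold, so the full $6,240 applies. Small Business Credit: $179,300 is at or above $153,700, so the credit is $0. total $6,240 + $0 = $6,240
Esperanza ($336,900): Education Credit: base = 2 × $3,120 = $6,240. income exceeds $201,100 by $135,800, which is 68 full-or-partial $2,000 increments; reduction = 68 × $80 = $5,440, leaving $800. Small Business Credit: $336,900 is at or above $153,700, so the credit is $0. total $800 + $0 = $800
Difference: |$6,240 − $800| = $5,440.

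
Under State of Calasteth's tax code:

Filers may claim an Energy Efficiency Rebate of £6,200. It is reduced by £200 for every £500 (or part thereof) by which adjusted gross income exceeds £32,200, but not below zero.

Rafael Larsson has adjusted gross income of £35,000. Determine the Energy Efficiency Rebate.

£5,000

Energy Efficiency Rebate: income exceeds £32,200 by £2,800, which is 6 full-or-partial £500 increments; reduction = 6 × £200 = £1,200, leaving £5,000.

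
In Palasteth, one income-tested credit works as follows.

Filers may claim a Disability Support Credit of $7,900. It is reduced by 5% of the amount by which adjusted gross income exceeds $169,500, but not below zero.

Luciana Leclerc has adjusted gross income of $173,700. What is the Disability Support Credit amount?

Disability Support Credit: 5% of the $4,200 excess over $169,500 is $210; credit = $7,900 − $210 = $7,690.

$7,690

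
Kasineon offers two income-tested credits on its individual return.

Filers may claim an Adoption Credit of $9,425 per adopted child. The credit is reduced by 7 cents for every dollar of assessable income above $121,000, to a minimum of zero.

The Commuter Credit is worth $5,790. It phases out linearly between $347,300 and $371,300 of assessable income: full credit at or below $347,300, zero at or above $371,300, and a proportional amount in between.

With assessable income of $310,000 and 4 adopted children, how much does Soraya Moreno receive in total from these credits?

Adoption Credit: base = 4 × $9,425 = $37,700. 7% of the $189,000 excess over $121,000 is $13,230; credit = $37,700 − $13,230 = $24,470.
Commuter Credit: $310,000 is at or below the $347,300 threshold, so the full $5,790 applies.
Total: $24,470 + $5,790 = $30,260.

$30,260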